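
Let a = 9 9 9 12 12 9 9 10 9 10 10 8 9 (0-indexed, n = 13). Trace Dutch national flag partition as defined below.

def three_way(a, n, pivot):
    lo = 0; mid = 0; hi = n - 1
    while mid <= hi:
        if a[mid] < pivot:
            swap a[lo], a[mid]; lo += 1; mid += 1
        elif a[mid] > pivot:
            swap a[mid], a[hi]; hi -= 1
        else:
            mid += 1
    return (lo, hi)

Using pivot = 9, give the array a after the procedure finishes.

pivot = 9; lo=0, mid=0, hi=12
a[mid]=9=9: mid=1
a[mid]=9=9: mid=2
a[mid]=9=9: mid=3
a[mid]=12>9: swap a[3],a[12]; hi=11 → 9 9 9 9 12 9 9 10 9 10 10 8 12
a[mid]=9=9: mid=4
a[mid]=12>9: swap a[4],a[11]; hi=10 → 9 9 9 9 8 9 9 10 9 10 10 12 12
a[mid]=8<9: swap a[0],a[4]; lo=1,mid=5 → 8 9 9 9 9 9 9 10 9 10 10 12 12
a[mid]=9=9: mid=6
a[mid]=9=9: mid=7
a[mid]=10>9: swap a[7],a[10]; hi=9 → 8 9 9 9 9 9 9 10 9 10 10 12 12
a[mid]=10>9: swap a[7],a[9]; hi=8 → 8 9 9 9 9 9 9 10 9 10 10 12 12
a[mid]=10>9: swap a[7],a[8]; hi=7 → 8 9 9 9 9 9 9 9 10 10 10 12 12
a[mid]=9=9: mid=8
end: lo=1, hi=7; a = 8 9 9 9 9 9 9 9 10 10 10 12 12

8 9 9 9 9 9 9 9 10 10 10 12 12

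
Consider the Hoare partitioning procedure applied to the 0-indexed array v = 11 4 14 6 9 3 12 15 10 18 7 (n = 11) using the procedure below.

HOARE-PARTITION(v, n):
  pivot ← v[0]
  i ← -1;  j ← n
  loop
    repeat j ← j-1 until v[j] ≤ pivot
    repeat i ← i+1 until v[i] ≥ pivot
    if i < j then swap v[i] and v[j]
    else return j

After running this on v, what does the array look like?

pivot = v[0] = 11; i = -1, j = 11
j→10 (v[10]=7≤11), i→0 (v[0]=11≥11); i<j, swap → 7 4 14 6 9 3 12 15 10 18 11
j→8 (v[8]=10≤11), i→2 (v[2]=14≥11); i<j, swap → 7 4 10 6 9 3 12 15 14 18 11
j→5, i→6; i≥j, return j=5. v = 7 4 10 6 9 3 12 15 14 18 11

7 4 10 6 9 3 12 15 14 18 11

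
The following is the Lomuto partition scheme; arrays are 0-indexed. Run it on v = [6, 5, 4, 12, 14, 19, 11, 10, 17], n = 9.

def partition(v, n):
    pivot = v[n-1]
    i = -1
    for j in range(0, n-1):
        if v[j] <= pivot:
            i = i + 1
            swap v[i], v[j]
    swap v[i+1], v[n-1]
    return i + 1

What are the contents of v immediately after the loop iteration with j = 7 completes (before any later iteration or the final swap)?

pivot = v[8] = 17; i = -1
j=0: v[0]=6 ≤ 17 → i=0, swap v[0],v[0] (no change) → [6, 5, 4, 12, 14, 19, 11, 10, 17]
j=1: v[1]=5 ≤ 17 → i=1, swap v[1],v[1] (no change) → [6, 5, 4, 12, 14, 19, 11, 10, 17]
j=2: v[2]=4 ≤ 17 → i=2, swap v[2],v[2] (no change) → [6, 5, 4, 12, 14, 19, 11, 10, 17]
j=3: v[3]=12 ≤ 17 → i=3, swap v[3],v[3] (no change) → [6, 5, 4, 12, 14, 19, 11, 10, 17]
j=4: v[4]=14 ≤ 17 → i=4, swap v[4],v[4] (no change) → [6, 5, 4, 12, 14, 19, 11, 10, 17]
j=5: v[5]=19 > 17 → no swap
j=6: v[6]=11 ≤ 17 → i=5, swap v[5],v[6] → [6, 5, 4, 12, 14, 11, 19, 10, 17]
j=7: v[7]=10 ≤ 17 → i=6, swap v[6],v[7] → [6, 5, 4, 12, 14, 11, 10, 19, 17]
(after j=7) v = [6, 5, 4, 12, 14, 11, 10, 19, 17]

[6, 5, 4, 12, 14, 11, 10, 19, 17]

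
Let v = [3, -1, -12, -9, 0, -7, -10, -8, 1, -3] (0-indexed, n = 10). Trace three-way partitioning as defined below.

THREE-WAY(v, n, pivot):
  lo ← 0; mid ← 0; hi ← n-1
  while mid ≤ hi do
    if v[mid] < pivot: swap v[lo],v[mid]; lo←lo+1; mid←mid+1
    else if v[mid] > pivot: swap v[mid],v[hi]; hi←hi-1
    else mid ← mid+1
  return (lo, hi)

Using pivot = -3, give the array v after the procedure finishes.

pivot = -3; lo=0, mid=0, hi=9
v[mid]=3>-3: swap v[0],v[9]; hi=8 → [-3, -1, -12, -9, 0, -7, -10, -8, 1, 3]
v[mid]=-3=-3: mid=1
v[mid]=-1>-3: swap v[1],v[8]; hi=7 → [-3, 1, -12, -9, 0, -7, -10, -8, -1, 3]
v[mid]=1>-3: swap v[1],v[7]; hi=6 → [-3, -8, -12, -9, 0, -7, -10, 1, -1, 3]
v[mid]=-8<-3: swap v[0],v[1]; lo=1,mid=2 → [-8, -3, -12, -9, 0, -7, -10, 1, -1, 3]
v[mid]=-12<-3: swap v[1],v[2]; lo=2,mid=3 → [-8, -12, -3, -9, 0, -7, -10, 1, -1, 3]
v[mid]=-9<-3: swap v[2],v[3]; lo=3,mid=4 → [-8, -12, -9, -3, 0, -7, -10, 1, -1, 3]
v[mid]=0>-3: swap v[4],v[6]; hi=5 → [-8, -12, -9, -3, -10, -7, 0, 1, -1, 3]
v[mid]=-10<-3: swap v[3],v[4]; lo=4,mid=5 → [-8, -12, -9, -10, -3, -7, 0, 1, -1, 3]
v[mid]=-7<-3: swap v[4],v[5]; lo=5,mid=6 → [-8, -12, -9, -10, -7, -3, 0, 1, -1, 3]
end: lo=5, hi=5; v = [-8, -12, -9, -10, -7, -3, 0, 1, -1, 3]

[-8, -12, -9, -10, -7, -3, 0, 1, -1, 3]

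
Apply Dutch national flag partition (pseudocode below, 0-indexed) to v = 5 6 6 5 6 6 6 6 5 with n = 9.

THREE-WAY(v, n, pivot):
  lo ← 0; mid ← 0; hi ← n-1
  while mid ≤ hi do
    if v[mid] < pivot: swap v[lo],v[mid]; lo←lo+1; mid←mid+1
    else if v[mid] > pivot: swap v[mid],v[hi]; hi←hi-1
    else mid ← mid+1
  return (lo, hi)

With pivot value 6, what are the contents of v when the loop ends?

5 5 5 6 6 6 6 6 6

lo=0 mid=0 hi=8
5<6: swap(0,0), lo=1 mid=1 ⇒ 5 6 6 5 6 6 6 6 5
6=6: mid=2
6=6: mid=3
5<6: swap(1,3), lo=2 mid=4 ⇒ 5 5 6 6 6 6 6 6 5
6=6: mid=5
6=6: mid=6
6=6: mid=7
6=6: mid=8
5<6: swap(2,8), lo=3 mid=9 ⇒ 5 5 5 6 6 6 6 6 6
done. lo=3 hi=8; v=5 5 5 6 6 6 6 6 6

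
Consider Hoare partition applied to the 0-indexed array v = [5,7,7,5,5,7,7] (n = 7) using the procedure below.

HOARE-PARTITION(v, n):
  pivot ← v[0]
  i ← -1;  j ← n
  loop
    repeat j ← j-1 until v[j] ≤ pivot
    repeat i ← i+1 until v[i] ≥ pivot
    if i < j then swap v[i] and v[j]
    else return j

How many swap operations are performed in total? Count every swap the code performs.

2

pivot=5
j stops at 4 (5), i stops at 0 (5); swap ⇒ [5,7,7,5,5,7,7]
j stops at 3 (5), i stops at 1 (7); swap ⇒ [5,5,7,7,5,7,7]
j stops at 1, i stops at 2; i≥j ⇒ return 1. v=[5,5,7,7,5,7,7]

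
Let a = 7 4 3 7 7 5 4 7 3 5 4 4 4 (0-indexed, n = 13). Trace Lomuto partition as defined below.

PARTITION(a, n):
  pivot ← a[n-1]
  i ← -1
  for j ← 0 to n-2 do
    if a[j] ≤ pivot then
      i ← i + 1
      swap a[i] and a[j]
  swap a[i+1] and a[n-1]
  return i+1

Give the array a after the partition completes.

pivot = a[12] = 4; i = -1
j=0: a[0]=7 > 4 → no swap
j=1: a[1]=4 ≤ 4 → i=0, swap a[0],a[1] → 4 7 3 7 7 5 4 7 3 5 4 4 4
j=2: a[2]=3 ≤ 4 → i=1, swap a[1],a[2] → 4 3 7 7 7 5 4 7 3 5 4 4 4
j=3: a[3]=7 > 4 → no swap
j=4: a[4]=7 > 4 → no swap
j=5: a[5]=5 > 4 → no swap
j=6: a[6]=4 ≤ 4 → i=2, swap a[2],a[6] → 4 3 4 7 7 5 7 7 3 5 4 4 4
j=7: a[7]=7 > 4 → no swap
j=8: a[8]=3 ≤ 4 → i=3, swap a[3],a[8] → 4 3 4 3 7 5 7 7 7 5 4 4 4
j=9: a[9]=5 > 4 → no swap
j=10: a[10]=4 ≤ 4 → i=4, swap a[4],a[10] → 4 3 4 3 4 5 7 7 7 5 7 4 4
j=11: a[11]=4 ≤ 4 → i=5, swap a[5],a[11] → 4 3 4 3 4 4 7 7 7 5 7 5 4
final swap a[6],a[12] → 4 3 4 3 4 4 4 7 7 5 7 5 7; return 6

4 3 4 3 4 4 4 7 7 5 7 5 7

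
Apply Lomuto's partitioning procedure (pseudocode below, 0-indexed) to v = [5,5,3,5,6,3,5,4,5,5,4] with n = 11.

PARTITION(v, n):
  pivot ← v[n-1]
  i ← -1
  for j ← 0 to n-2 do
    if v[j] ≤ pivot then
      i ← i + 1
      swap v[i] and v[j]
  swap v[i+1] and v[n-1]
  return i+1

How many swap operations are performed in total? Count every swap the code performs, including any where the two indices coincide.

4

pivot = v[10] = 4; i = -1
j=0: v[0]=5 > 4 → no swap
j=1: v[1]=5 > 4 → no swap
j=2: v[2]=3 ≤ 4 → i=0, swap v[0],v[2] → [3,5,5,5,6,3,5,4,5,5,4]
j=3: v[3]=5 > 4 → no swap
j=4: v[4]=6 > 4 → no swap
j=5: v[5]=3 ≤ 4 → i=1, swap v[1],v[5] → [3,3,5,5,6,5,5,4,5,5,4]
j=6: v[6]=5 > 4 → no swap
j=7: v[7]=4 ≤ 4 → i=2, swap v[2],v[7] → [3,3,4,5,6,5,5,5,5,5,4]
j=8: v[8]=5 > 4 → no swap
j=9: v[9]=5 > 4 → no swap
final swap v[3],v[10] → [3,3,4,4,6,5,5,5,5,5,5]; return 3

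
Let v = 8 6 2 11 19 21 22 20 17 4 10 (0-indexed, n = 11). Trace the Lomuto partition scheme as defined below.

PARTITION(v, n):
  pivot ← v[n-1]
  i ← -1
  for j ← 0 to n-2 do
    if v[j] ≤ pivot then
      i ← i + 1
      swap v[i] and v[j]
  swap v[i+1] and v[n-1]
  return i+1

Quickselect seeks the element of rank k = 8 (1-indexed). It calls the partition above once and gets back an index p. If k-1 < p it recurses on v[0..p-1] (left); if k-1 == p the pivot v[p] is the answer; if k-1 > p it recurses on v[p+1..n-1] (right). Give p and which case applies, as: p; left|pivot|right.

4; right

pivot=10, i=-1
j=0: 8≤10, i=0, swap(0,0) ⇒ 8 6 2 11 19 21 22 20 17 4 10
j=1: 6≤10, i=1, swap(1,1) ⇒ 8 6 2 11 19 21 22 20 17 4 10
j=2: 2≤10, i=2, swap(2,2) ⇒ 8 6 2 11 19 21 22 20 17 4 10
j=3: 11>10, skip
j=4: 19>10, skip
j=5: 21>10, skip
j=6: 22>10, skip
j=7: 20>10, skip
j=8: 17>10, skip
j=9: 4≤10, i=3, swap(3,9) ⇒ 8 6 2 4 19 21 22 20 17 11 10
swap(4,10) ⇒ 8 6 2 4 10 21 22 20 17 11 19; return 4
p = 4; k-1 = 7 > 4 ⇒ right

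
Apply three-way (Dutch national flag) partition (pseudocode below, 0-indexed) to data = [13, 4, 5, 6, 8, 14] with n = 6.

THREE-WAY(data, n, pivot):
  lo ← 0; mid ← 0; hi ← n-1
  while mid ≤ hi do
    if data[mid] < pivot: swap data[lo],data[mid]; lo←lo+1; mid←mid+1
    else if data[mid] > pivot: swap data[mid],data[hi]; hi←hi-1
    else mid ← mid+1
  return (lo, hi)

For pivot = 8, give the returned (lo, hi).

(3, 3)

pivot = 8; lo=0, mid=0, hi=5
data[mid]=13>8: swap data[0],data[5]; hi=4 → [14, 4, 5, 6, 8, 13]
data[mid]=14>8: swap data[0],data[4]; hi=3 → [8, 4, 5, 6, 14, 13]
data[mid]=8=8: mid=1
data[mid]=4<8: swap data[0],data[1]; lo=1,mid=2 → [4, 8, 5, 6, 14, 13]
data[mid]=5<8: swap data[1],data[2]; lo=2,mid=3 → [4, 5, 8, 6, 14, 13]
data[mid]=6<8: swap data[2],data[3]; lo=3,mid=4 → [4, 5, 6, 8, 14, 13]
end: lo=3, hi=3; data = [4, 5, 6, 8, 14, 13]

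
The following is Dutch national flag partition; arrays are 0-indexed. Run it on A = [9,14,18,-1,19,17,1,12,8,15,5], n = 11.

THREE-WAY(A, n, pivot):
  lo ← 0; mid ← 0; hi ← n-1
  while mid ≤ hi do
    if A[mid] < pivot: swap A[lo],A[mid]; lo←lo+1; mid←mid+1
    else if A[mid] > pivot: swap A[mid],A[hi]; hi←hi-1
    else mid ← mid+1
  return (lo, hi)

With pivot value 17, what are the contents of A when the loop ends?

[9,14,5,-1,15,1,12,8,17,19,18]

pivot = 17; lo=0, mid=0, hi=10
A[mid]=9<17: swap A[0],A[0]; lo=1,mid=1 → [9,14,18,-1,19,17,1,12,8,15,5]
A[mid]=14<17: swap A[1],A[1]; lo=2,mid=2 → [9,14,18,-1,19,17,1,12,8,15,5]
A[mid]=18>17: swap A[2],A[10]; hi=9 → [9,14,5,-1,19,17,1,12,8,15,18]
A[mid]=5<17: swap A[2],A[2]; lo=3,mid=3 → [9,14,5,-1,19,17,1,12,8,15,18]
A[mid]=-1<17: swap A[3],A[3]; lo=4,mid=4 → [9,14,5,-1,19,17,1,12,8,15,18]
A[mid]=19>17: swap A[4],A[9]; hi=8 → [9,14,5,-1,15,17,1,12,8,19,18]
A[mid]=15<17: swap A[4],A[4]; lo=5,mid=5 → [9,14,5,-1,15,17,1,12,8,19,18]
A[mid]=17=17: mid=6
A[mid]=1<17: swap A[5],A[6]; lo=6,mid=7 → [9,14,5,-1,15,1,17,12,8,19,18]
A[mid]=12<17: swap A[6],A[7]; lo=7,mid=8 → [9,14,5,-1,15,1,12,17,8,19,18]
A[mid]=8<17: swap A[7],A[8]; lo=8,mid=9 → [9,14,5,-1,15,1,12,8,17,19,18]
end: lo=8, hi=8; A = [9,14,5,-1,15,1,12,8,17,19,18]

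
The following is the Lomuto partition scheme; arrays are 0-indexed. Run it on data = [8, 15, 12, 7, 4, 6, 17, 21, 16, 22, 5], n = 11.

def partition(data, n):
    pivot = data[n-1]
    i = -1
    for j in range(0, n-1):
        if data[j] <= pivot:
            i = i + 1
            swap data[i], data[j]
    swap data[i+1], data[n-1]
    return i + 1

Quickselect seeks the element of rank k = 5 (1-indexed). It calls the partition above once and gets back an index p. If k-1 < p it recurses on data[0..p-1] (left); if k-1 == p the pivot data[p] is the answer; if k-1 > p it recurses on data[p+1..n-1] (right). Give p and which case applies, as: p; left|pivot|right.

1; right

pivot=5, i=-1
j=0: 8>5, skip
j=1: 15>5, skip
j=2: 12>5, skip
j=3: 7>5, skip
j=4: 4≤5, i=0, swap(0,4) ⇒ [4, 15, 12, 7, 8, 6, 17, 21, 16, 22, 5]
j=5: 6>5, skip
j=6: 17>5, skip
j=7: 21>5, skip
j=8: 16>5, skip
j=9: 22>5, skip
swap(1,10) ⇒ [4, 5, 12, 7, 8, 6, 17, 21, 16, 22, 15]; return 1
p = 1; k-1 = 4 > 1 ⇒ right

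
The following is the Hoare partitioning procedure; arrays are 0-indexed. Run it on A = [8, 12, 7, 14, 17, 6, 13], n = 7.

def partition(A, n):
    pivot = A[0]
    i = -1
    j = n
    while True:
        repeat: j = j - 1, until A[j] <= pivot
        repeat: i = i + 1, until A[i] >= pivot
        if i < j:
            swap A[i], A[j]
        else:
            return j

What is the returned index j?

pivot=8
j stops at 5 (6), i stops at 0 (8); swap ⇒ [6, 12, 7, 14, 17, 8, 13]
j stops at 2 (7), i stops at 1 (12); swap ⇒ [6, 7, 12, 14, 17, 8, 13]
j stops at 1, i stops at 2; i≥j ⇒ return 1. A=[6, 7, 12, 14, 17, 8, 13]

1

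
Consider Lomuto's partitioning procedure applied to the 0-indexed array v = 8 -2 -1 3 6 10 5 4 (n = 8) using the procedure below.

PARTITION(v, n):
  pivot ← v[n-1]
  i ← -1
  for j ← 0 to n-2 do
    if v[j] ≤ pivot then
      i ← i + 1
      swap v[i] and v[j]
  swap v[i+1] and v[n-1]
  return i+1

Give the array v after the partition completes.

pivot = v[7] = 4; i = -1
j=0: v[0]=8 > 4 → no swap
j=1: v[1]=-2 ≤ 4 → i=0, swap v[0],v[1] → -2 8 -1 3 6 10 5 4
j=2: v[2]=-1 ≤ 4 → i=1, swap v[1],v[2] → -2 -1 8 3 6 10 5 4
j=3: v[3]=3 ≤ 4 → i=2, swap v[2],v[3] → -2 -1 3 8 6 10 5 4
j=4: v[4]=6 > 4 → no swap
j=5: v[5]=10 > 4 → no swap
j=6: v[6]=5 > 4 → no swap
final swap v[3],v[7] → -2 -1 3 4 6 10 5 8; return 3

-2 -1 3 4 6 10 5 8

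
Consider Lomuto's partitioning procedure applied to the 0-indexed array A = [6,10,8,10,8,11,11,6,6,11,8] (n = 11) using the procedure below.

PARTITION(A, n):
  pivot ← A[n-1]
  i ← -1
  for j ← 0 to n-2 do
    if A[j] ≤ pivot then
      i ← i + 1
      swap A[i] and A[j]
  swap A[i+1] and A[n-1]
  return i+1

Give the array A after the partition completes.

[6,8,8,6,6,8,11,10,10,11,11]

pivot = A[10] = 8; i = -1
j=0: A[0]=6 ≤ 8 → i=0, swap A[0],A[0] (no change) → [6,10,8,10,8,11,11,6,6,11,8]
j=1: A[1]=10 > 8 → no swap
j=2: A[2]=8 ≤ 8 → i=1, swap A[1],A[2] → [6,8,10,10,8,11,11,6,6,11,8]
j=3: A[3]=10 > 8 → no swap
j=4: A[4]=8 ≤ 8 → i=2, swap A[2],A[4] → [6,8,8,10,10,11,11,6,6,11,8]
j=5: A[5]=11 > 8 → no swap
j=6: A[6]=11 > 8 → no swap
j=7: A[7]=6 ≤ 8 → i=3, swap A[3],A[7] → [6,8,8,6,10,11,11,10,6,11,8]
j=8: A[8]=6 ≤ 8 → i=4, swap A[4],A[8] → [6,8,8,6,6,11,11,10,10,11,8]
j=9: A[9]=11 > 8 → no swap
final swap A[5],A[10] → [6,8,8,6,6,8,11,10,10,11,11]; return 5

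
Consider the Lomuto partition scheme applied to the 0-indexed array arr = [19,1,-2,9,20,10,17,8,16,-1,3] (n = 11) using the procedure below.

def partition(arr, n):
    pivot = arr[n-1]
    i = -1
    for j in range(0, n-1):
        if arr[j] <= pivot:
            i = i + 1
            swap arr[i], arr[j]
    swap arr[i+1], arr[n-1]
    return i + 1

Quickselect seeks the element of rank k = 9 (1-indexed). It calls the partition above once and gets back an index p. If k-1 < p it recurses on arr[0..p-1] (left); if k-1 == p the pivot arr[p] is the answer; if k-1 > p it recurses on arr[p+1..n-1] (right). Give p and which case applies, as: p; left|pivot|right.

pivot = arr[10] = 3; i = -1
j=0: arr[0]=19 > 3 → no swap
j=1: arr[1]=1 ≤ 3 → i=0, swap arr[0],arr[1] → [1,19,-2,9,20,10,17,8,16,-1,3]
j=2: arr[2]=-2 ≤ 3 → i=1, swap arr[1],arr[2] → [1,-2,19,9,20,10,17,8,16,-1,3]
j=3: arr[3]=9 > 3 → no swap
j=4: arr[4]=20 > 3 → no swap
j=5: arr[5]=10 > 3 → no swap
j=6: arr[6]=17 > 3 → no swap
j=7: arr[7]=8 > 3 → no swap
j=8: arr[8]=16 > 3 → no swap
j=9: arr[9]=-1 ≤ 3 → i=2, swap arr[2],arr[9] → [1,-2,-1,9,20,10,17,8,16,19,3]
final swap arr[3],arr[10] → [1,-2,-1,3,20,10,17,8,16,19,9]; return 3
p = 3; k-1 = 8 > 3 ⇒ right

3; right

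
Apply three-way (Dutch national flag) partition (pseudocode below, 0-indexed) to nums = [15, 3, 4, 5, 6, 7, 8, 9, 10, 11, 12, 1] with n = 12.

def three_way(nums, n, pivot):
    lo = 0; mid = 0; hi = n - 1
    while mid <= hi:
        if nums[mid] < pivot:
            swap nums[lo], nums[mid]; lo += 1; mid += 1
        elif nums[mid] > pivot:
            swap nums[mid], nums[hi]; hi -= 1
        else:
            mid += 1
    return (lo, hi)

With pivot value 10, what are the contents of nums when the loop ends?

lo=0 mid=0 hi=11
15>10: swap(0,11), hi=10 ⇒ [1, 3, 4, 5, 6, 7, 8, 9, 10, 11, 12, 15]
1<10: swap(0,0), lo=1 mid=1 ⇒ [1, 3, 4, 5, 6, 7, 8, 9, 10, 11, 12, 15]
3<10: swap(1,1), lo=2 mid=2 ⇒ [1, 3, 4, 5, 6, 7, 8, 9, 10, 11, 12, 15]
4<10: swap(2,2), lo=3 mid=3 ⇒ [1, 3, 4, 5, 6, 7, 8, 9, 10, 11, 12, 15]
5<10: swap(3,3), lo=4 mid=4 ⇒ [1, 3, 4, 5, 6, 7, 8, 9, 10, 11, 12, 15]
6<10: swap(4,4), lo=5 mid=5 ⇒ [1, 3, 4, 5, 6, 7, 8, 9, 10, 11, 12, 15]
7<10: swap(5,5), lo=6 mid=6 ⇒ [1, 3, 4, 5, 6, 7, 8, 9, 10, 11, 12, 15]
8<10: swap(6,6), lo=7 mid=7 ⇒ [1, 3, 4, 5, 6, 7, 8, 9, 10, 11, 12, 15]
9<10: swap(7,7), lo=8 mid=8 ⇒ [1, 3, 4, 5, 6, 7, 8, 9, 10, 11, 12, 15]
10=10: mid=9
11>10: swap(9,10), hi=9 ⇒ [1, 3, 4, 5, 6, 7, 8, 9, 10, 12, 11, 15]
12>10: swap(9,9), hi=8 ⇒ [1, 3, 4, 5, 6, 7, 8, 9, 10, 12, 11, 15]
done. lo=8 hi=8; nums=[1, 3, 4, 5, 6, 7, 8, 9, 10, 12, 11, 15]

[1, 3, 4, 5, 6, 7, 8, 9, 10, 12, 11, 15]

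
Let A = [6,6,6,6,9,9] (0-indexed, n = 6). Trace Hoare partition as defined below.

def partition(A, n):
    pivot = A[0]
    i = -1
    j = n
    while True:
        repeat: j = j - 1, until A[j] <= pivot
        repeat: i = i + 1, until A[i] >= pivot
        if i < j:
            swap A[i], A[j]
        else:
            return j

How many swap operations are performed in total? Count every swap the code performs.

2

pivot = A[0] = 6; i = -1, j = 6
j→3 (A[3]=6≤6), i→0 (A[0]=6≥6); i<j, swap → [6,6,6,6,9,9]
j→2 (A[2]=6≤6), i→1 (A[1]=6≥6); i<j, swap → [6,6,6,6,9,9]
j→1, i→2; i≥j, return j=1. A = [6,6,6,6,9,9]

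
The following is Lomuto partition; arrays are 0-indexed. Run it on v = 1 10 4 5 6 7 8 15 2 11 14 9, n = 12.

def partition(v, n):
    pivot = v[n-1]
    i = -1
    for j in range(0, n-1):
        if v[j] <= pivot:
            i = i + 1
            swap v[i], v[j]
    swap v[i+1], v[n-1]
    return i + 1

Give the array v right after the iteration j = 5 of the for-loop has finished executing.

pivot = v[11] = 9; i = -1
j=0: v[0]=1 ≤ 9 → i=0, swap v[0],v[0] (no change) → 1 10 4 5 6 7 8 15 2 11 14 9
j=1: v[1]=10 > 9 → no swap
j=2: v[2]=4 ≤ 9 → i=1, swap v[1],v[2] → 1 4 10 5 6 7 8 15 2 11 14 9
j=3: v[3]=5 ≤ 9 → i=2, swap v[2],v[3] → 1 4 5 10 6 7 8 15 2 11 14 9
j=4: v[4]=6 ≤ 9 → i=3, swap v[3],v[4] → 1 4 5 6 10 7 8 15 2 11 14 9
j=5: v[5]=7 ≤ 9 → i=4, swap v[4],v[5] → 1 4 5 6 7 10 8 15 2 11 14 9
(after j=5) v = 1 4 5 6 7 10 8 15 2 11 14 9

1 4 5 6 7 10 8 15 2 11 14 9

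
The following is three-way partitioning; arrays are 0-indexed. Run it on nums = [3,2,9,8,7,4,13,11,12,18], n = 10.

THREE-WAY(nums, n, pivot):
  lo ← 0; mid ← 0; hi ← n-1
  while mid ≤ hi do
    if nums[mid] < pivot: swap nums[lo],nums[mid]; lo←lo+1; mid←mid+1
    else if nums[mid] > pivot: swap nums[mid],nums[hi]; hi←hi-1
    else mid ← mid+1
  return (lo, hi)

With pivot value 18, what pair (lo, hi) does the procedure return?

pivot = 18; lo=0, mid=0, hi=9
nums[mid]=3<18: swap nums[0],nums[0]; lo=1,mid=1 → [3,2,9,8,7,4,13,11,12,18]
nums[mid]=2<18: swap nums[1],nums[1]; lo=2,mid=2 → [3,2,9,8,7,4,13,11,12,18]
nums[mid]=9<18: swap nums[2],nums[2]; lo=3,mid=3 → [3,2,9,8,7,4,13,11,12,18]
nums[mid]=8<18: swap nums[3],nums[3]; lo=4,mid=4 → [3,2,9,8,7,4,13,11,12,18]
nums[mid]=7<18: swap nums[4],nums[4]; lo=5,mid=5 → [3,2,9,8,7,4,13,11,12,18]
nums[mid]=4<18: swap nums[5],nums[5]; lo=6,mid=6 → [3,2,9,8,7,4,13,11,12,18]
nums[mid]=13<18: swap nums[6],nums[6]; lo=7,mid=7 → [3,2,9,8,7,4,13,11,12,18]
nums[mid]=11<18: swap nums[7],nums[7]; lo=8,mid=8 → [3,2,9,8,7,4,13,11,12,18]
nums[mid]=12<18: swap nums[8],nums[8]; lo=9,mid=9 → [3,2,9,8,7,4,13,11,12,18]
nums[mid]=18=18: mid=10
end: lo=9, hi=9; nums = [3,2,9,8,7,4,13,11,12,18]

(9, 9)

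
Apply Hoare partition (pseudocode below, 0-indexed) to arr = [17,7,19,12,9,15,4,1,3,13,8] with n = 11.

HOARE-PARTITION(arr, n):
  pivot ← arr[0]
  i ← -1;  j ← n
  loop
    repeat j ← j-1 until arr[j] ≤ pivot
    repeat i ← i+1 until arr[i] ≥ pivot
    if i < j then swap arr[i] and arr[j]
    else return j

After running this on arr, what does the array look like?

pivot=17
j stops at 10 (8), i stops at 0 (17); swap ⇒ [8,7,19,12,9,15,4,1,3,13,17]
j stops at 9 (13), i stops at 2 (19); swap ⇒ [8,7,13,12,9,15,4,1,3,19,17]
j stops at 8, i stops at 9; i≥j ⇒ return 8. arr=[8,7,13,12,9,15,4,1,3,19,17]

[8,7,13,12,9,15,4,1,3,19,17]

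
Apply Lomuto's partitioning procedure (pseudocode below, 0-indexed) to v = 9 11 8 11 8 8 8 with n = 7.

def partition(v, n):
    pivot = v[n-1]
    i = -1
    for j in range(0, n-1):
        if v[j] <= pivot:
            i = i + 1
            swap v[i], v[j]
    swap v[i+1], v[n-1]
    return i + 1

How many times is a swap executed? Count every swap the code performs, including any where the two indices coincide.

pivot = v[6] = 8; i = -1
j=0: v[0]=9 > 8 → no swap
j=1: v[1]=11 > 8 → no swap
j=2: v[2]=8 ≤ 8 → i=0, swap v[0],v[2] → 8 11 9 11 8 8 8
j=3: v[3]=11 > 8 → no swap
j=4: v[4]=8 ≤ 8 → i=1, swap v[1],v[4] → 8 8 9 11 11 8 8
j=5: v[5]=8 ≤ 8 → i=2, swap v[2],v[5] → 8 8 8 11 11 9 8
final swap v[3],v[6] → 8 8 8 8 11 9 11; return 3

4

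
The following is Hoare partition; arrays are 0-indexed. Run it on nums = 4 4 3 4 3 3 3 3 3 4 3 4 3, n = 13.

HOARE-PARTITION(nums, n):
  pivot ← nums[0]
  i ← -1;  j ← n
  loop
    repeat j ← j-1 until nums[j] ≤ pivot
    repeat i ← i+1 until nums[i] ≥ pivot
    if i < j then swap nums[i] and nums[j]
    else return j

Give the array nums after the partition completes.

pivot=4
j stops at 12 (3), i stops at 0 (4); swap ⇒ 3 4 3 4 3 3 3 3 3 4 3 4 4
j stops at 11 (4), i stops at 1 (4); swap ⇒ 3 4 3 4 3 3 3 3 3 4 3 4 4
j stops at 10 (3), i stops at 3 (4); swap ⇒ 3 4 3 3 3 3 3 3 3 4 4 4 4
j stops at 9, i stops at 9; i≥j ⇒ return 9. nums=3 4 3 3 3 3 3 3 3 4 4 4 4

3 4 3 3 3 3 3 3 3 4 4 4 4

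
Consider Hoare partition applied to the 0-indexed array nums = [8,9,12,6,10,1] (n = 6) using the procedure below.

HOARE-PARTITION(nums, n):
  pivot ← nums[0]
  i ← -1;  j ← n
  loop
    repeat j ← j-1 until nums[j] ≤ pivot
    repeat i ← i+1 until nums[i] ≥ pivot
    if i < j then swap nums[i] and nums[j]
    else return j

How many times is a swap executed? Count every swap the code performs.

pivot=8
j stops at 5 (1), i stops at 0 (8); swap ⇒ [1,9,12,6,10,8]
j stops at 3 (6), i stops at 1 (9); swap ⇒ [1,6,12,9,10,8]
j stops at 1, i stops at 2; i≥j ⇒ return 1. nums=[1,6,12,9,10,8]

2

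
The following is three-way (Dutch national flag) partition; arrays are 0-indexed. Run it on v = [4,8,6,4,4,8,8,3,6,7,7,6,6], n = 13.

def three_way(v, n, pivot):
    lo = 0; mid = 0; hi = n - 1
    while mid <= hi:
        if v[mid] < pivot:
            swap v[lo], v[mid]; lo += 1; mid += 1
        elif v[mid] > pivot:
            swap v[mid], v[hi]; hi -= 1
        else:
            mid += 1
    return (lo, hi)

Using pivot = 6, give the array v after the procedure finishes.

[4,4,4,3,6,6,6,6,7,7,8,8,8]

pivot = 6; lo=0, mid=0, hi=12
v[mid]=4<6: swap v[0],v[0]; lo=1,mid=1 → [4,8,6,4,4,8,8,3,6,7,7,6,6]
v[mid]=8>6: swap v[1],v[12]; hi=11 → [4,6,6,4,4,8,8,3,6,7,7,6,8]
v[mid]=6=6: mid=2
v[mid]=6=6: mid=3
v[mid]=4<6: swap v[1],v[3]; lo=2,mid=4 → [4,4,6,6,4,8,8,3,6,7,7,6,8]
v[mid]=4<6: swap v[2],v[4]; lo=3,mid=5 → [4,4,4,6,6,8,8,3,6,7,7,6,8]
v[mid]=8>6: swap v[5],v[11]; hi=10 → [4,4,4,6,6,6,8,3,6,7,7,8,8]
v[mid]=6=6: mid=6
v[mid]=8>6: swap v[6],v[10]; hi=9 → [4,4,4,6,6,6,7,3,6,7,8,8,8]
v[mid]=7>6: swap v[6],v[9]; hi=8 → [4,4,4,6,6,6,7,3,6,7,8,8,8]
v[mid]=7>6: swap v[6],v[8]; hi=7 → [4,4,4,6,6,6,6,3,7,7,8,8,8]
v[mid]=6=6: mid=7
v[mid]=3<6: swap v[3],v[7]; lo=4,mid=8 → [4,4,4,3,6,6,6,6,7,7,8,8,8]
end: lo=4, hi=7; v = [4,4,4,3,6,6,6,6,7,7,8,8,8]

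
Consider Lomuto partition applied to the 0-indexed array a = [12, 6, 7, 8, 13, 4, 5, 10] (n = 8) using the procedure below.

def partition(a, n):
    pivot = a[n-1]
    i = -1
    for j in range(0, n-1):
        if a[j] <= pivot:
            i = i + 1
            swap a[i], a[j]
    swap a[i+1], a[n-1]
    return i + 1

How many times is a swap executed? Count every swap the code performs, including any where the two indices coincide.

6

pivot = a[7] = 10; i = -1
j=0: a[0]=12 > 10 → no swap
j=1: a[1]=6 ≤ 10 → i=0, swap a[0],a[1] → [6, 12, 7, 8, 13, 4, 5, 10]
j=2: a[2]=7 ≤ 10 → i=1, swap a[1],a[2] → [6, 7, 12, 8, 13, 4, 5, 10]
j=3: a[3]=8 ≤ 10 → i=2, swap a[2],a[3] → [6, 7, 8, 12, 13, 4, 5, 10]
j=4: a[4]=13 > 10 → no swap
j=5: a[5]=4 ≤ 10 → i=3, swap a[3],a[5] → [6, 7, 8, 4, 13, 12, 5, 10]
j=6: a[6]=5 ≤ 10 → i=4, swap a[4],a[6] → [6, 7, 8, 4, 5, 12, 13, 10]
final swap a[5],a[7] → [6, 7, 8, 4, 5, 10, 13, 12]; return 5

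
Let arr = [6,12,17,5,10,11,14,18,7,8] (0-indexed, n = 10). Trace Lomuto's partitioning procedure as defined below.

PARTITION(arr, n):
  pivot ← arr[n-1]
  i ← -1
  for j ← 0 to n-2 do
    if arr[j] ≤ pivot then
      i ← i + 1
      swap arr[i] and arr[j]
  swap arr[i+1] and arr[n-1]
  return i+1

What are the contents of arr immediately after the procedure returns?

[6,5,7,8,10,11,14,18,17,12]

pivot = arr[9] = 8; i = -1
j=0: arr[0]=6 ≤ 8 → i=0, swap arr[0],arr[0] (no change) → [6,12,17,5,10,11,14,18,7,8]
j=1: arr[1]=12 > 8 → no swap
j=2: arr[2]=17 > 8 → no swap
j=3: arr[3]=5 ≤ 8 → i=1, swap arr[1],arr[3] → [6,5,17,12,10,11,14,18,7,8]
j=4: arr[4]=10 > 8 → no swap
j=5: arr[5]=11 > 8 → no swap
j=6: arr[6]=14 > 8 → no swap
j=7: arr[7]=18 > 8 → no swap
j=8: arr[8]=7 ≤ 8 → i=2, swap arr[2],arr[8] → [6,5,7,12,10,11,14,18,17,8]
final swap arr[3],arr[9] → [6,5,7,8,10,11,14,18,17,12]; return 3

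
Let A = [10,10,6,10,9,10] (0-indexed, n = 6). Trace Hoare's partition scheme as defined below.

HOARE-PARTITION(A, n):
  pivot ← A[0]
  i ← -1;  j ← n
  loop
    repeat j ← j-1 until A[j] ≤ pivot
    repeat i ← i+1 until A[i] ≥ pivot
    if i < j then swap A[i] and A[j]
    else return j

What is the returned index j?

pivot=10
j stops at 5 (10), i stops at 0 (10); swap ⇒ [10,10,6,10,9,10]
j stops at 4 (9), i stops at 1 (10); swap ⇒ [10,9,6,10,10,10]
j stops at 3, i stops at 3; i≥j ⇒ return 3. A=[10,9,6,10,10,10]

3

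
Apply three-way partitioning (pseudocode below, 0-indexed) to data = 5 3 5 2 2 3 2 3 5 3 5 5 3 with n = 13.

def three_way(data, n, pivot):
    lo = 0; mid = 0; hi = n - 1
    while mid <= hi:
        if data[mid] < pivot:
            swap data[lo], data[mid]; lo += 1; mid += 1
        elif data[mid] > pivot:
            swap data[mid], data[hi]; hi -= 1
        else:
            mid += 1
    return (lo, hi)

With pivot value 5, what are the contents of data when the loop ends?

3 2 2 3 2 3 3 3 5 5 5 5 5

pivot = 5; lo=0, mid=0, hi=12
data[mid]=5=5: mid=1
data[mid]=3<5: swap data[0],data[1]; lo=1,mid=2 → 3 5 5 2 2 3 2 3 5 3 5 5 3
data[mid]=5=5: mid=3
data[mid]=2<5: swap data[1],data[3]; lo=2,mid=4 → 3 2 5 5 2 3 2 3 5 3 5 5 3
data[mid]=2<5: swap data[2],data[4]; lo=3,mid=5 → 3 2 2 5 5 3 2 3 5 3 5 5 3
data[mid]=3<5: swap data[3],data[5]; lo=4,mid=6 → 3 2 2 3 5 5 2 3 5 3 5 5 3
data[mid]=2<5: swap data[4],data[6]; lo=5,mid=7 → 3 2 2 3 2 5 5 3 5 3 5 5 3
data[mid]=3<5: swap data[5],data[7]; lo=6,mid=8 → 3 2 2 3 2 3 5 5 5 3 5 5 3
data[mid]=5=5: mid=9
data[mid]=3<5: swap data[6],data[9]; lo=7,mid=10 → 3 2 2 3 2 3 3 5 5 5 5 5 3
data[mid]=5=5: mid=11
data[mid]=5=5: mid=12
data[mid]=3<5: swap data[7],data[12]; lo=8,mid=13 → 3 2 2 3 2 3 3 3 5 5 5 5 5
end: lo=8, hi=12; data = 3 2 2 3 2 3 3 3 5 5 5 5 5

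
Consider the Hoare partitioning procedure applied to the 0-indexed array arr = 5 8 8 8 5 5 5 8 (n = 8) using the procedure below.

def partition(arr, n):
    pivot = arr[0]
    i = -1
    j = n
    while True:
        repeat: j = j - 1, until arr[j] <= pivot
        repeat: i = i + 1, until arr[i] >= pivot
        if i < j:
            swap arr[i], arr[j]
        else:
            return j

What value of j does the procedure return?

2

pivot = arr[0] = 5; i = -1, j = 8
j→6 (arr[6]=5≤5), i→0 (arr[0]=5≥5); i<j, swap → 5 8 8 8 5 5 5 8
j→5 (arr[5]=5≤5), i→1 (arr[1]=8≥5); i<j, swap → 5 5 8 8 5 8 5 8
j→4 (arr[4]=5≤5), i→2 (arr[2]=8≥5); i<j, swap → 5 5 5 8 8 8 5 8
j→2, i→3; i≥j, return j=2. arr = 5 5 5 8 8 8 5 8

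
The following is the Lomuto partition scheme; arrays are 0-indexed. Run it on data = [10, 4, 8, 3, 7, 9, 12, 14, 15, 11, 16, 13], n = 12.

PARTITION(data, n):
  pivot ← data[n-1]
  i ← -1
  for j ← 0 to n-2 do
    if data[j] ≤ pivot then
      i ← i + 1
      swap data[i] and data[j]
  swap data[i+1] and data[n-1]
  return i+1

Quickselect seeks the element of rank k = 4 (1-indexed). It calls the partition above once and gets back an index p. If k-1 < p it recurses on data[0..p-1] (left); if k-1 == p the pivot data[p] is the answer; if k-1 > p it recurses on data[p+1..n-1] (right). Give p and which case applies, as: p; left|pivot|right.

pivot = data[11] = 13; i = -1
j=0: data[0]=10 ≤ 13 → i=0, swap data[0],data[0] (no change) → [10, 4, 8, 3, 7, 9, 12, 14, 15, 11, 16, 13]
j=1: data[1]=4 ≤ 13 → i=1, swap data[1],data[1] (no change) → [10, 4, 8, 3, 7, 9, 12, 14, 15, 11, 16, 13]
j=2: data[2]=8 ≤ 13 → i=2, swap data[2],data[2] (no change) → [10, 4, 8, 3, 7, 9, 12, 14, 15, 11, 16, 13]
j=3: data[3]=3 ≤ 13 → i=3, swap data[3],data[3] (no change) → [10, 4, 8, 3, 7, 9, 12, 14, 15, 11, 16, 13]
j=4: data[4]=7 ≤ 13 → i=4, swap data[4],data[4] (no change) → [10, 4, 8, 3, 7, 9, 12, 14, 15, 11, 16, 13]
j=5: data[5]=9 ≤ 13 → i=5, swap data[5],data[5] (no change) → [10, 4, 8, 3, 7, 9, 12, 14, 15, 11, 16, 13]
j=6: data[6]=12 ≤ 13 → i=6, swap data[6],data[6] (no change) → [10, 4, 8, 3, 7, 9, 12, 14, 15, 11, 16, 13]
j=7: data[7]=14 > 13 → no swap
j=8: data[8]=15 > 13 → no swap
j=9: data[9]=11 ≤ 13 → i=7, swap data[7],data[9] → [10, 4, 8, 3, 7, 9, 12, 11, 15, 14, 16, 13]
j=10: data[10]=16 > 13 → no swap
final swap data[8],data[11] → [10, 4, 8, 3, 7, 9, 12, 11, 13, 14, 16, 15]; return 8
p = 8; k-1 = 3 < 8 ⇒ left

8; left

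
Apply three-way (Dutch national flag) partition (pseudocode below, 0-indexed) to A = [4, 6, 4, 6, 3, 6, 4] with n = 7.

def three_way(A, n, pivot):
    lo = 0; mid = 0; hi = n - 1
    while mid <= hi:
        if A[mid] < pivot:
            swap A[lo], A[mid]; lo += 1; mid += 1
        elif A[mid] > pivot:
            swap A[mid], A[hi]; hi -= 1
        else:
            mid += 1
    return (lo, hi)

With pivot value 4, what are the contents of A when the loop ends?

[3, 4, 4, 4, 6, 6, 6]

pivot = 4; lo=0, mid=0, hi=6
A[mid]=4=4: mid=1
A[mid]=6>4: swap A[1],A[6]; hi=5 → [4, 4, 4, 6, 3, 6, 6]
A[mid]=4=4: mid=2
A[mid]=4=4: mid=3
A[mid]=6>4: swap A[3],A[5]; hi=4 → [4, 4, 4, 6, 3, 6, 6]
A[mid]=6>4: swap A[3],A[4]; hi=3 → [4, 4, 4, 3, 6, 6, 6]
A[mid]=3<4: swap A[0],A[3]; lo=1,mid=4 → [3, 4, 4, 4, 6, 6, 6]
end: lo=1, hi=3; A = [3, 4, 4, 4, 6, 6, 6]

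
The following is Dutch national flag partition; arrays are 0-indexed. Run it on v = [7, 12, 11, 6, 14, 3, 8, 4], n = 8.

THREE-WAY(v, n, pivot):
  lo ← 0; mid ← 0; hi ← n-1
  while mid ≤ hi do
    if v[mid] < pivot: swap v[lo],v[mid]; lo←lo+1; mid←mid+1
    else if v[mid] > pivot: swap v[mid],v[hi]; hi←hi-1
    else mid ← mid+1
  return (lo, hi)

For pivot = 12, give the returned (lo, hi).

pivot = 12; lo=0, mid=0, hi=7
v[mid]=7<12: swap v[0],v[0]; lo=1,mid=1 → [7, 12, 11, 6, 14, 3, 8, 4]
v[mid]=12=12: mid=2
v[mid]=11<12: swap v[1],v[2]; lo=2,mid=3 → [7, 11, 12, 6, 14, 3, 8, 4]
v[mid]=6<12: swap v[2],v[3]; lo=3,mid=4 → [7, 11, 6, 12, 14, 3, 8, 4]
v[mid]=14>12: swap v[4],v[7]; hi=6 → [7, 11, 6, 12, 4, 3, 8, 14]
v[mid]=4<12: swap v[3],v[4]; lo=4,mid=5 → [7, 11, 6, 4, 12, 3, 8, 14]
v[mid]=3<12: swap v[4],v[5]; lo=5,mid=6 → [7, 11, 6, 4, 3, 12, 8, 14]
v[mid]=8<12: swap v[5],v[6]; lo=6,mid=7 → [7, 11, 6, 4, 3, 8, 12, 14]
end: lo=6, hi=6; v = [7, 11, 6, 4, 3, 8, 12, 14]

(6, 6)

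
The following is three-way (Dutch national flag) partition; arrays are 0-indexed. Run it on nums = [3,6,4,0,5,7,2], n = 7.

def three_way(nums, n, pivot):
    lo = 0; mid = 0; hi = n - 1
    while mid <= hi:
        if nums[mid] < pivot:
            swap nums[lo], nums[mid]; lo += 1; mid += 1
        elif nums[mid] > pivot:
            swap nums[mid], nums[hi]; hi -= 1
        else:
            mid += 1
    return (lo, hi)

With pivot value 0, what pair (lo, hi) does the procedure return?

(0, 0)

lo=0 mid=0 hi=6
3>0: swap(0,6), hi=5 ⇒ [2,6,4,0,5,7,3]
2>0: swap(0,5), hi=4 ⇒ [7,6,4,0,5,2,3]
7>0: swap(0,4), hi=3 ⇒ [5,6,4,0,7,2,3]
5>0: swap(0,3), hi=2 ⇒ [0,6,4,5,7,2,3]
0=0: mid=1
6>0: swap(1,2), hi=1 ⇒ [0,4,6,5,7,2,3]
4>0: swap(1,1), hi=0 ⇒ [0,4,6,5,7,2,3]
done. lo=0 hi=0; nums=[0,4,6,5,7,2,3]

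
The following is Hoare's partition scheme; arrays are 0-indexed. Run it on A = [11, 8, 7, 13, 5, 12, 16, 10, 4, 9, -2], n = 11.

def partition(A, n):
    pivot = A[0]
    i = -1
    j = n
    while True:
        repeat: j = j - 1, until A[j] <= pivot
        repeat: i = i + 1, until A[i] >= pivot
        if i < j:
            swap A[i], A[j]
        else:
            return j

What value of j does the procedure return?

pivot=11
j stops at 10 (-2), i stops at 0 (11); swap ⇒ [-2, 8, 7, 13, 5, 12, 16, 10, 4, 9, 11]
j stops at 9 (9), i stops at 3 (13); swap ⇒ [-2, 8, 7, 9, 5, 12, 16, 10, 4, 13, 11]
j stops at 8 (4), i stops at 5 (12); swap ⇒ [-2, 8, 7, 9, 5, 4, 16, 10, 12, 13, 11]
j stops at 7 (10), i stops at 6 (16); swap ⇒ [-2, 8, 7, 9, 5, 4, 10, 16, 12, 13, 11]
j stops at 6, i stops at 7; i≥j ⇒ return 6. A=[-2, 8, 7, 9, 5, 4, 10, 16, 12, 13, 11]

6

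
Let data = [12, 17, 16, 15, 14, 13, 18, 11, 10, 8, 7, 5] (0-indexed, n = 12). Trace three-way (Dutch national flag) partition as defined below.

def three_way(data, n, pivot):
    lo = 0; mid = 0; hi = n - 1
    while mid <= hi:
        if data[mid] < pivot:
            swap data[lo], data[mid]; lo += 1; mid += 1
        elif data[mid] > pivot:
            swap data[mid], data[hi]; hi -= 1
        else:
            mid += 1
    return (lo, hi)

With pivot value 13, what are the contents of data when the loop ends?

[12, 5, 7, 8, 10, 11, 13, 18, 14, 15, 16, 17]

lo=0 mid=0 hi=11
12<13: swap(0,0), lo=1 mid=1 ⇒ [12, 17, 16, 15, 14, 13, 18, 11, 10, 8, 7, 5]
17>13: swap(1,11), hi=10 ⇒ [12, 5, 16, 15, 14, 13, 18, 11, 10, 8, 7, 17]
5<13: swap(1,1), lo=2 mid=2 ⇒ [12, 5, 16, 15, 14, 13, 18, 11, 10, 8, 7, 17]
16>13: swap(2,10), hi=9 ⇒ [12, 5, 7, 15, 14, 13, 18, 11, 10, 8, 16, 17]
7<13: swap(2,2), lo=3 mid=3 ⇒ [12, 5, 7, 15, 14, 13, 18, 11, 10, 8, 16, 17]
15>13: swap(3,9), hi=8 ⇒ [12, 5, 7, 8, 14, 13, 18, 11, 10, 15, 16, 17]
8<13: swap(3,3), lo=4 mid=4 ⇒ [12, 5, 7, 8, 14, 13, 18, 11, 10, 15, 16, 17]
14>13: swap(4,8), hi=7 ⇒ [12, 5, 7, 8, 10, 13, 18, 11, 14, 15, 16, 17]
10<13: swap(4,4), lo=5 mid=5 ⇒ [12, 5, 7, 8, 10, 13, 18, 11, 14, 15, 16, 17]
13=13: mid=6
18>13: swap(6,7), hi=6 ⇒ [12, 5, 7, 8, 10, 13, 11, 18, 14, 15, 16, 17]
11<13: swap(5,6), lo=6 mid=7 ⇒ [12, 5, 7, 8, 10, 11, 13, 18, 14, 15, 16, 17]
done. lo=6 hi=6; data=[12, 5, 7, 8, 10, 11, 13, 18, 14, 15, 16, 17]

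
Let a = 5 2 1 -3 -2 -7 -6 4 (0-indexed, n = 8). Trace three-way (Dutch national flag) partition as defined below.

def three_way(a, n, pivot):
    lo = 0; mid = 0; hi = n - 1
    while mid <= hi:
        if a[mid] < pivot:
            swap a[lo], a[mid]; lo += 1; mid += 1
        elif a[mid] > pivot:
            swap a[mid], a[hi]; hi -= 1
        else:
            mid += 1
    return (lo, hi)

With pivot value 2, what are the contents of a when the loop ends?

pivot = 2; lo=0, mid=0, hi=7
a[mid]=5>2: swap a[0],a[7]; hi=6 → 4 2 1 -3 -2 -7 -6 5
a[mid]=4>2: swap a[0],a[6]; hi=5 → -6 2 1 -3 -2 -7 4 5
a[mid]=-6<2: swap a[0],a[0]; lo=1,mid=1 → -6 2 1 -3 -2 -7 4 5
a[mid]=2=2: mid=2
a[mid]=1<2: swap a[1],a[2]; lo=2,mid=3 → -6 1 2 -3 -2 -7 4 5
a[mid]=-3<2: swap a[2],a[3]; lo=3,mid=4 → -6 1 -3 2 -2 -7 4 5
a[mid]=-2<2: swap a[3],a[4]; lo=4,mid=5 → -6 1 -3 -2 2 -7 4 5
a[mid]=-7<2: swap a[4],a[5]; lo=5,mid=6 → -6 1 -3 -2 -7 2 4 5
end: lo=5, hi=5; a = -6 1 -3 -2 -7 2 4 5

-6 1 -3 -2 -7 2 4 5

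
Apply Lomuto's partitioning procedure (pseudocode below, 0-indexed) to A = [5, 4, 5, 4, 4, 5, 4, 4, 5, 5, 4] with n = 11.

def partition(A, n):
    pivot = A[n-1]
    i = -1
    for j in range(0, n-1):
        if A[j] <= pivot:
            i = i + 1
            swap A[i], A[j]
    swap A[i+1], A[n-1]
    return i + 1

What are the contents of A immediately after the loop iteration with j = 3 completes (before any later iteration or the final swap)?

[4, 4, 5, 5, 4, 5, 4, 4, 5, 5, 4]

pivot=4, i=-1
j=0: 5>4, skip
j=1: 4≤4, i=0, swap(0,1) ⇒ [4, 5, 5, 4, 4, 5, 4, 4, 5, 5, 4]
j=2: 5>4, skip
j=3: 4≤4, i=1, swap(1,3) ⇒ [4, 4, 5, 5, 4, 5, 4, 4, 5, 5, 4]
(after j=3) A = [4, 4, 5, 5, 4, 5, 4, 4, 5, 5, 4]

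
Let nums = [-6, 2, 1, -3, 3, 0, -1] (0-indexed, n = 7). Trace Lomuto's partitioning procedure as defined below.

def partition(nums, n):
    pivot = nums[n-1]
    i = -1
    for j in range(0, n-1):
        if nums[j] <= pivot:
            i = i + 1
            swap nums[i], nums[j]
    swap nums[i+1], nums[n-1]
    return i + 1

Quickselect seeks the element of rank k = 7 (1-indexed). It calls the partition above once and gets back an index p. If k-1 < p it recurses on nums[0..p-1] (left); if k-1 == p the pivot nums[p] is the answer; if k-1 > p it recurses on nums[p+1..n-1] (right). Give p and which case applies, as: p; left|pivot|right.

pivot = nums[6] = -1; i = -1
j=0: nums[0]=-6 ≤ -1 → i=0, swap nums[0],nums[0] (no change) → [-6, 2, 1, -3, 3, 0, -1]
j=1: nums[1]=2 > -1 → no swap
j=2: nums[2]=1 > -1 → no swap
j=3: nums[3]=-3 ≤ -1 → i=1, swap nums[1],nums[3] → [-6, -3, 1, 2, 3, 0, -1]
j=4: nums[4]=3 > -1 → no swap
j=5: nums[5]=0 > -1 → no swap
final swap nums[2],nums[6] → [-6, -3, -1, 2, 3, 0, 1]; return 2
p = 2; k-1 = 6 > 2 ⇒ right

2; right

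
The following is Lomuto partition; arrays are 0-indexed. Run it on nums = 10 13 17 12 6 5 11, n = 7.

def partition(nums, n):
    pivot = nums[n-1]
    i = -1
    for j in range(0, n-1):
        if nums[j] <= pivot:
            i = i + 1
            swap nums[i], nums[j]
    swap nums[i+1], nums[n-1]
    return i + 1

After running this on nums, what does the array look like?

pivot = nums[6] = 11; i = -1
j=0: nums[0]=10 ≤ 11 → i=0, swap nums[0],nums[0] (no change) → 10 13 17 12 6 5 11
j=1: nums[1]=13 > 11 → no swap
j=2: nums[2]=17 > 11 → no swap
j=3: nums[3]=12 > 11 → no swap
j=4: nums[4]=6 ≤ 11 → i=1, swap nums[1],nums[4] → 10 6 17 12 13 5 11
j=5: nums[5]=5 ≤ 11 → i=2, swap nums[2],nums[5] → 10 6 5 12 13 17 11
final swap nums[3],nums[6] → 10 6 5 11 13 17 12; return 3

10 6 5 11 13 17 12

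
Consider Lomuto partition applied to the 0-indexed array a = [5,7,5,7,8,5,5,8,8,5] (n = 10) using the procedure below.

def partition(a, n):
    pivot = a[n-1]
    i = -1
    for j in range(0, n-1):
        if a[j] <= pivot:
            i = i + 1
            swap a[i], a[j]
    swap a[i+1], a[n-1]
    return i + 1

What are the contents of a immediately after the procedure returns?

pivot=5, i=-1
j=0: 5≤5, i=0, swap(0,0) ⇒ [5,7,5,7,8,5,5,8,8,5]
j=1: 7>5, skip
j=2: 5≤5, i=1, swap(1,2) ⇒ [5,5,7,7,8,5,5,8,8,5]
j=3: 7>5, skip
j=4: 8>5, skip
j=5: 5≤5, i=2, swap(2,5) ⇒ [5,5,5,7,8,7,5,8,8,5]
j=6: 5≤5, i=3, swap(3,6) ⇒ [5,5,5,5,8,7,7,8,8,5]
j=7: 8>5, skip
j=8: 8>5, skip
swap(4,9) ⇒ [5,5,5,5,5,7,7,8,8,8]; return 4

[5,5,5,5,5,7,7,8,8,8]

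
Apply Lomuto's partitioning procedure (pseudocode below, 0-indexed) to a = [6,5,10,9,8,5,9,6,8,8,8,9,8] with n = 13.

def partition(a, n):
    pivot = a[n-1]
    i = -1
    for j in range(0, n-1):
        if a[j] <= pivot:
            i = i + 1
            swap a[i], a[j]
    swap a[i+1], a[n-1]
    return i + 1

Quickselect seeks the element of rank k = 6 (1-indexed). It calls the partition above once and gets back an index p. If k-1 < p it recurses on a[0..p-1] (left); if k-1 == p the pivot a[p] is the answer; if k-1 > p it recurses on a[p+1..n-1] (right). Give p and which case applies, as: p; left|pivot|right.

8; left

pivot = a[12] = 8; i = -1
j=0: a[0]=6 ≤ 8 → i=0, swap a[0],a[0] (no change) → [6,5,10,9,8,5,9,6,8,8,8,9,8]
j=1: a[1]=5 ≤ 8 → i=1, swap a[1],a[1] (no change) → [6,5,10,9,8,5,9,6,8,8,8,9,8]
j=2: a[2]=10 > 8 → no swap
j=3: a[3]=9 > 8 → no swap
j=4: a[4]=8 ≤ 8 → i=2, swap a[2],a[4] → [6,5,8,9,10,5,9,6,8,8,8,9,8]
j=5: a[5]=5 ≤ 8 → i=3, swap a[3],a[5] → [6,5,8,5,10,9,9,6,8,8,8,9,8]
j=6: a[6]=9 > 8 → no swap
j=7: a[7]=6 ≤ 8 → i=4, swap a[4],a[7] → [6,5,8,5,6,9,9,10,8,8,8,9,8]
j=8: a[8]=8 ≤ 8 → i=5, swap a[5],a[8] → [6,5,8,5,6,8,9,10,9,8,8,9,8]
j=9: a[9]=8 ≤ 8 → i=6, swap a[6],a[9] → [6,5,8,5,6,8,8,10,9,9,8,9,8]
j=10: a[10]=8 ≤ 8 → i=7, swap a[7],a[10] → [6,5,8,5,6,8,8,8,9,9,10,9,8]
j=11: a[11]=9 > 8 → no swap
final swap a[8],a[12] → [6,5,8,5,6,8,8,8,8,9,10,9,9]; return 8
p = 8; k-1 = 5 < 8 ⇒ left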